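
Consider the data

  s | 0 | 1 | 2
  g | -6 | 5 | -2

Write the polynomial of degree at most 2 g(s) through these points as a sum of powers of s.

Build the Lagrange basis polynomials:
L_0(s) = (s - 1)(s - 2) / [2] = (1/2)s^2 - (3/2)s + 1
L_1(s) = s(s - 2) / [-1] = -s^2 + 2s
L_2(s) = s(s - 1) / [2] = (1/2)s^2 - (1/2)s
g(s) = (-6)·L_0 + 5·L_1 + (-2)·L_2
  (-6)·L_0(s) = -3s^2 + 9s - 6
  5·L_1(s) = -5s^2 + 10s
  (-2)·L_2(s) = -s^2 + s
Adding term by term: -9s^2 + 20s - 6

g(s) = -9s^2 + 20s - 6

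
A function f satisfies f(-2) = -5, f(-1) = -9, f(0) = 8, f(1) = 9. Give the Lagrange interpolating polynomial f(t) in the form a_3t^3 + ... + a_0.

f(t) = -(37/6)t^3 - 8t^2 + (91/6)t + 8

Build the Lagrange basis polynomials:
L_0(t) = (t + 1)t(t - 1) / [-6] = -(1/6)t^3 + (1/6)t
L_1(t) = (t + 2)t(t - 1) / [2] = (1/2)t^3 + (1/2)t^2 - t
L_2(t) = (t + 2)(t + 1)(t - 1) / [-2] = -(1/2)t^3 - t^2 + (1/2)t + 1
L_3(t) = (t + 2)(t + 1)t / [6] = (1/6)t^3 + (1/2)t^2 + (1/3)t
f(t) = (-5)·L_0 + (-9)·L_1 + 8·L_2 + 9·L_3
  (-5)·L_0(t) = (5/6)t^3 - (5/6)t
  (-9)·L_1(t) = -(9/2)t^3 - (9/2)t^2 + 9t
  8·L_2(t) = -4t^3 - 8t^2 + 4t + 8
  9·L_3(t) = (3/2)t^3 + (9/2)t^2 + 3t
Adding term by term: -(37/6)t^3 - 8t^2 + (91/6)t + 8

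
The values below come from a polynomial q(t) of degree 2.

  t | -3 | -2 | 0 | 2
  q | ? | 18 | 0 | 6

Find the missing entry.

The 3 known values determine q uniquely (degree ≤ 2).
L_0(-3) = (-3)·(-5)/[(-2)·(-4)] = 15/8
L_1(-3) = (-1)·(-5)/[(2)·(-2)] = -5/4
L_2(-3) = (-1)·(-3)/[(4)·(2)] = 3/8
Sum: 18·(15/8) + 0 + 6·(3/8) = 36

36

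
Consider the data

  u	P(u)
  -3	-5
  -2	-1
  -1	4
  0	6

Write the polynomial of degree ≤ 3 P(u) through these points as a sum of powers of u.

L_0(u) = (u + 2)(u + 1)u / [-6] = -(1/6)u^3 - (1/2)u^2 - (1/3)u
L_1(u) = (u + 3)(u + 1)u / [2] = (1/2)u^3 + 2u^2 + (3/2)u
L_2(u) = (u + 3)(u + 2)u / [-2] = -(1/2)u^3 - (5/2)u^2 - 3u
L_3(u) = (u + 3)(u + 2)(u + 1) / [6] = (1/6)u^3 + u^2 + (11/6)u + 1
P(u) = (-5)·L_0 + (-1)·L_1 + 4·L_2 + 6·L_3
  (-5)·L_0(u) = (5/6)u^3 + (5/2)u^2 + (5/3)u
  (-1)·L_1(u) = -(1/2)u^3 - 2u^2 - (3/2)u
  4·L_2(u) = -2u^3 - 10u^2 - 12u
  6·L_3(u) = u^3 + 6u^2 + 11u + 6
Adding term by term: -(2/3)u^3 - (7/2)u^2 - (5/6)u + 6

P(u) = -(2/3)u^3 - (7/2)u^2 - (5/6)u + 6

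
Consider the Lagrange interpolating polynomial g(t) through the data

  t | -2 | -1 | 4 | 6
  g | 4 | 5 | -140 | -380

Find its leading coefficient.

-1

Build the Lagrange basis polynomials:
L_0(t) = (t + 1)(t - 4)(t - 6) / [-48] = -(1/48)t^3 + (3/16)t^2 - (7/24)t - 1/2
L_1(t) = (t + 2)(t - 4)(t - 6) / [35] = (1/35)t^3 - (8/35)t^2 + (4/35)t + 48/35
L_2(t) = (t + 2)(t + 1)(t - 6) / [-60] = -(1/60)t^3 + (1/20)t^2 + (4/15)t + 1/5
L_3(t) = (t + 2)(t + 1)(t - 4) / [112] = (1/112)t^3 - (1/112)t^2 - (5/56)t - 1/14
g(t) = 4·L_0 + 5·L_1 + (-140)·L_2 + (-380)·L_3
Only the coefficient of t^3 is needed; take it from each L_i and combine:
4·(-1/48) + 5·(1/35) + (-140)·(-1/60) + (-380)·(1/112) = -1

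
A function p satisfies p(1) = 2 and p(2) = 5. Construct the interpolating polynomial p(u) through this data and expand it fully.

p(u) = 3u - 1

Build the Lagrange basis polynomials:
L_0(u) = (u - 2) / [-1] = -u + 2
L_1(u) = (u - 1) / [1] = u - 1
p(u) = 2·L_0 + 5·L_1
  2·L_0(u) = -2u + 4
  5·L_1(u) = 5u - 5
Adding term by term: 3u - 1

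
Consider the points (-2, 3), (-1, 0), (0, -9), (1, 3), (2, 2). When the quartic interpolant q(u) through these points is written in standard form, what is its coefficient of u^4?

The leading coefficient equals the top divided difference q[-2,-1,0,1,2].
q[-2,-1] = (0 - 3) / (-1 - (-2)) = -3
q[-1,0] = (-9 - 0) / (0 - (-1)) = -9
q[0,1] = (3 - (-9)) / (1 - 0) = 12
q[1,2] = (2 - 3) / (2 - 1) = -1
q[-2,-1,0] = (-9 - (-3)) / (0 - (-2)) = -3
q[-1,0,1] = (12 - (-9)) / (1 - (-1)) = 21/2
q[0,1,2] = (-1 - 12) / (2 - 0) = -13/2
q[-2,-1,0,1] = (21/2 - (-3)) / (1 - (-2)) = 9/2
q[-1,0,1,2] = (-13/2 - 21/2) / (2 - (-1)) = -17/3
q[-2,-1,0,1,2] = (-17/3 - 9/2) / (2 - (-2)) = -61/24

-61/24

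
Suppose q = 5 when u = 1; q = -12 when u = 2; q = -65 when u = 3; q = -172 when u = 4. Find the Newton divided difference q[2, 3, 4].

-27

q[2,3] = (-65 - (-12)) / (3 - 2) = -53
q[3,4] = (-172 - (-65)) / (4 - 3) = -107
q[2,3,4] = (-107 - (-53)) / (4 - 2) = -27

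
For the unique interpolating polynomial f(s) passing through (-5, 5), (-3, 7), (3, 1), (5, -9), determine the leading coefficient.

-1/40

The leading coefficient equals the top divided difference f[-5,-3,3,5].
f[-5,-3] = (7 - 5) / (-3 - (-5)) = 1
f[-3,3] = (1 - 7) / (3 - (-3)) = -1
f[3,5] = (-9 - 1) / (5 - 3) = -5
f[-5,-3,3] = (-1 - 1) / (3 - (-5)) = -1/4
f[-3,3,5] = (-5 - (-1)) / (5 - (-3)) = -1/2
f[-5,-3,3,5] = (-1/2 - (-1/4)) / (5 - (-5)) = -1/40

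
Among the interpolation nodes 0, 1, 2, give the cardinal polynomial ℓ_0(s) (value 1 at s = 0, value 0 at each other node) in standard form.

ℓ_0(s) = (s - 1)(s - 2) / [(-1)·(-2)]
       = (s^2 - 3s + 2) / (2)

ℓ_0(s) = (1/2)s^2 - (3/2)s + 1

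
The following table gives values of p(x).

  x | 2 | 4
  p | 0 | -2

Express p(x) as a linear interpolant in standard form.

Build the Lagrange basis polynomials:
L_0(x) = (x - 4) / [-2] = -(1/2)x + 2
L_1(x) = (x - 2) / [2] = (1/2)x - 1
p(x) = 0·L_0 + (-2)·L_1
  0·L_0(x) = 0
  (-2)·L_1(x) = -x + 2
Adding term by term: -x + 2

p(x) = -x + 2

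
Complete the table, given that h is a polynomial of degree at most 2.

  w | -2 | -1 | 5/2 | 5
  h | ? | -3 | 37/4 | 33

-2

The 3 known values determine h uniquely (degree ≤ 2).
L_0(-2) = (-9/2)·(-7)/[(-7/2)·(-6)] = 3/2
L_1(-2) = (-1)·(-7)/[(7/2)·(-5/2)] = -4/5
L_2(-2) = (-1)·(-9/2)/[(6)·(5/2)] = 3/10
Sum: (-3)·(3/2) + 37/4·(-4/5) + 33·(3/10) = -2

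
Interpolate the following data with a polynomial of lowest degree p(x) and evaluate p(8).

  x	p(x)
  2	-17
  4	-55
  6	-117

L_0(8) = (4)·(2)/[(-2)·(-4)] = 1
L_1(8) = (6)·(2)/[(2)·(-2)] = -3
L_2(8) = (6)·(4)/[(4)·(2)] = 3
Sum: (-17)·(1) + (-55)·(-3) + (-117)·(3) = -203

-203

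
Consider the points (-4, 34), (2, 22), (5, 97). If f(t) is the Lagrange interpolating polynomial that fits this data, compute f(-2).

L_0(-2) = (-4)·(-7)/[(-6)·(-9)] = 14/27
L_1(-2) = (2)·(-7)/[(6)·(-3)] = 7/9
L_2(-2) = (2)·(-4)/[(9)·(3)] = -8/27
Sum: 34·(14/27) + 22·(7/9) + 97·(-8/27) = 6

6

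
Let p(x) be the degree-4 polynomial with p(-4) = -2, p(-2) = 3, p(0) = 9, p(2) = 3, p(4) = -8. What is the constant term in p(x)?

9

L_0(x) = (x + 2)x(x - 2)(x - 4) / [384] = (1/384)x^4 - (1/96)x^3 - (1/96)x^2 + (1/24)x
L_1(x) = (x + 4)x(x - 2)(x - 4) / [-96] = -(1/96)x^4 + (1/48)x^3 + (1/6)x^2 - (1/3)x
L_2(x) = (x + 4)(x + 2)(x - 2)(x - 4) / [64] = (1/64)x^4 - (5/16)x^2 + 1
L_3(x) = (x + 4)(x + 2)x(x - 4) / [-96] = -(1/96)x^4 - (1/48)x^3 + (1/6)x^2 + (1/3)x
L_4(x) = (x + 4)(x + 2)x(x - 2) / [384] = (1/384)x^4 + (1/96)x^3 - (1/96)x^2 - (1/24)x
p(x) = (-2)·L_0 + 3·L_1 + 9·L_2 + 3·L_3 + (-8)·L_4
Only the constant term is needed; take it from each L_i and combine:
(-2)·(0) + 3·(0) + 9·(1) + 3·(0) + (-8)·(0) = 9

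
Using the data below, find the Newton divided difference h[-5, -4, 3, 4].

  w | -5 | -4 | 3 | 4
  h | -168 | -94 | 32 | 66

1

h[-5,-4] = (-94 - (-168)) / (-4 - (-5)) = 74
h[-4,3] = (32 - (-94)) / (3 - (-4)) = 18
h[3,4] = (66 - 32) / (4 - 3) = 34
h[-5,-4,3] = (18 - 74) / (3 - (-5)) = -7
h[-4,3,4] = (34 - 18) / (4 - (-4)) = 2
h[-5,-4,3,4] = (2 - (-7)) / (4 - (-5)) = 1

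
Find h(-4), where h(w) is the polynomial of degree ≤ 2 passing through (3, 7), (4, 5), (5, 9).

Evaluate each Lagrange basis at w = -4:
L_0(-4) = (-8)·(-9)/[(-1)·(-2)] = 36
L_1(-4) = (-7)·(-9)/[(1)·(-1)] = -63
L_2(-4) = (-7)·(-8)/[(2)·(1)] = 28
Sum: 7·(36) + 5·(-63) + 9·(28) = 189

189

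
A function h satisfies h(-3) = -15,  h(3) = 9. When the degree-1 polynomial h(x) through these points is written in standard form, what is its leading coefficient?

The leading coefficient equals the top divided difference h[-3,3].
h[-3,3] = (9 - (-15)) / (3 - (-3)) = 4

4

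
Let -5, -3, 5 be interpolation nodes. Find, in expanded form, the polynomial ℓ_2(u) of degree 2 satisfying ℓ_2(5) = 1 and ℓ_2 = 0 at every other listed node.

ℓ_2(u) = (u + 5)(u + 3) / [(10)·(8)]
       = (u^2 + 8u + 15) / (80)

ℓ_2(u) = (1/80)u^2 + (1/10)u + 3/16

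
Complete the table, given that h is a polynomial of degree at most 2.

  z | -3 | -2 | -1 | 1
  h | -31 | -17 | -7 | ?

The 3 known values determine h uniquely (degree ≤ 2).
Evaluate each Lagrange basis at z = 1:
L_0(1) = (3)·(2)/[(-1)·(-2)] = 3
L_1(1) = (4)·(2)/[(1)·(-1)] = -8
L_2(1) = (4)·(3)/[(2)·(1)] = 6
Sum: (-31)·(3) + (-17)·(-8) + (-7)·(6) = 1

1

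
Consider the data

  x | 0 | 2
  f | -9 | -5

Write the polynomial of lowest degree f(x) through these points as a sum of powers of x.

Build the Lagrange basis polynomials:
L_0(x) = (x - 2) / [-2] = -(1/2)x + 1
L_1(x) = x / [2] = (1/2)x
f(x) = (-9)·L_0 + (-5)·L_1
  (-9)·L_0(x) = (9/2)x - 9
  (-5)·L_1(x) = -(5/2)x
Adding term by term: 2x - 9

f(x) = 2x - 9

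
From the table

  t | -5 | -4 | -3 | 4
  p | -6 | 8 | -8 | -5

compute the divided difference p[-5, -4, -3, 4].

955/504

p[-5,-4] = (8 - (-6)) / (-4 - (-5)) = 14
p[-4,-3] = (-8 - 8) / (-3 - (-4)) = -16
p[-3,4] = (-5 - (-8)) / (4 - (-3)) = 3/7
p[-5,-4,-3] = (-16 - 14) / (-3 - (-5)) = -15
p[-4,-3,4] = (3/7 - (-16)) / (4 - (-4)) = 115/56
p[-5,-4,-3,4] = (115/56 - (-15)) / (4 - (-5)) = 955/504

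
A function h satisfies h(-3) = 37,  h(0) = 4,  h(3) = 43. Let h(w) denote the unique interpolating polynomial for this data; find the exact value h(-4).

64

Evaluate each Lagrange basis at w = -4:
L_0(-4) = (-4)·(-7)/[(-3)·(-6)] = 14/9
L_1(-4) = (-1)·(-7)/[(3)·(-3)] = -7/9
L_2(-4) = (-1)·(-4)/[(6)·(3)] = 2/9
Sum: 37·(14/9) + 4·(-7/9) + 43·(2/9) = 64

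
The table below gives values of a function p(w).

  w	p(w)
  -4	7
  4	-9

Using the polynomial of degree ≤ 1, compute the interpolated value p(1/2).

-2

Evaluate each Lagrange basis at w = 1/2:
L_0(1/2) = (-7/2)/[(-8)] = 7/16
L_1(1/2) = (9/2)/[(8)] = 9/16
Sum: 7·(7/16) + (-9)·(9/16) = -2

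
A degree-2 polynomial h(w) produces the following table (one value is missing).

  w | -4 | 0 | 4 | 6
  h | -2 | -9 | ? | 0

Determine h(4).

-28/5

The 3 known values determine h uniquely (degree ≤ 2).
Evaluate each Lagrange basis at w = 4:
L_0(4) = (4)·(-2)/[(-4)·(-10)] = -1/5
L_1(4) = (8)·(-2)/[(4)·(-6)] = 2/3
L_2(4) = (8)·(4)/[(10)·(6)] = 8/15
Sum: (-2)·(-1/5) + (-9)·(2/3) + 0 = -28/5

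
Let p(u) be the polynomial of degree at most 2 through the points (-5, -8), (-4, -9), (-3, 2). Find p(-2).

Evaluate each Lagrange basis at u = -2:
L_0(-2) = (2)·(1)/[(-1)·(-2)] = 1
L_1(-2) = (3)·(1)/[(1)·(-1)] = -3
L_2(-2) = (3)·(2)/[(2)·(1)] = 3
Sum: (-8)·(1) + (-9)·(-3) + 2·(3) = 25

25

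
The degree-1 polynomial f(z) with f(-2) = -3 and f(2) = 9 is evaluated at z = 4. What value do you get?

L_0(4) = (2)/[(-4)] = -1/2
L_1(4) = (6)/[(4)] = 3/2
Sum: (-3)·(-1/2) + 9·(3/2) = 15

15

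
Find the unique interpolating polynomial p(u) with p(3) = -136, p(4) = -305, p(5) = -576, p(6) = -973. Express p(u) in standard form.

L_0(u) = (u - 4)(u - 5)(u - 6) / [-6] = -(1/6)u^3 + (5/2)u^2 - (37/3)u + 20
L_1(u) = (u - 3)(u - 5)(u - 6) / [2] = (1/2)u^3 - 7u^2 + (63/2)u - 45
L_2(u) = (u - 3)(u - 4)(u - 6) / [-2] = -(1/2)u^3 + (13/2)u^2 - 27u + 36
L_3(u) = (u - 3)(u - 4)(u - 5) / [6] = (1/6)u^3 - 2u^2 + (47/6)u - 10
p(u) = (-136)·L_0 + (-305)·L_1 + (-576)·L_2 + (-973)·L_3
  (-136)·L_0(u) = (68/3)u^3 - 340u^2 + (5032/3)u - 2720
  (-305)·L_1(u) = -(305/2)u^3 + 2135u^2 - (19215/2)u + 13725
  (-576)·L_2(u) = 288u^3 - 3744u^2 + 15552u - 20736
  (-973)·L_3(u) = -(973/6)u^3 + 1946u^2 - (45731/6)u + 9730
Adding term by term: -4u^3 - 3u^2 - 1

p(u) = -4u^3 - 3u^2 - 1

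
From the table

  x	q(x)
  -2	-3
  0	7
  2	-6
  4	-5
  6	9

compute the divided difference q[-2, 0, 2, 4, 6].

q[-2,0] = (7 - (-3)) / (0 - (-2)) = 5
q[0,2] = (-6 - 7) / (2 - 0) = -13/2
q[2,4] = (-5 - (-6)) / (4 - 2) = 1/2
q[4,6] = (9 - (-5)) / (6 - 4) = 7
q[-2,0,2] = (-13/2 - 5) / (2 - (-2)) = -23/8
q[0,2,4] = (1/2 - (-13/2)) / (4 - 0) = 7/4
q[2,4,6] = (7 - 1/2) / (6 - 2) = 13/8
q[-2,0,2,4] = (7/4 - (-23/8)) / (4 - (-2)) = 37/48
q[0,2,4,6] = (13/8 - 7/4) / (6 - 0) = -1/48
q[-2,0,2,4,6] = (-1/48 - 37/48) / (6 - (-2)) = -19/192

-19/192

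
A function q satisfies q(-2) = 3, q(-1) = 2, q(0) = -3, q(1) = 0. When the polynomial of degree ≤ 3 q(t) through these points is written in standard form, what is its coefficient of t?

Build the Lagrange basis polynomials:
L_0(t) = (t + 1)t(t - 1) / [-6] = -(1/6)t^3 + (1/6)t
L_1(t) = (t + 2)t(t - 1) / [2] = (1/2)t^3 + (1/2)t^2 - t
L_2(t) = (t + 2)(t + 1)(t - 1) / [-2] = -(1/2)t^3 - t^2 + (1/2)t + 1
L_3(t) = (t + 2)(t + 1)t / [6] = (1/6)t^3 + (1/2)t^2 + (1/3)t
q(t) = 3·L_0 + 2·L_1 + (-3)·L_2 + 0·L_3
Only the coefficient of t is needed; take it from each L_i and combine:
3·(1/6) + 2·(-1) + (-3)·(1/2) + 0·(1/3) = -3

-3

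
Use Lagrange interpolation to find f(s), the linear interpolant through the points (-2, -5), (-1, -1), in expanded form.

f(s) = 4s + 3

L_0(s) = (s + 1) / [-1] = -s - 1
L_1(s) = (s + 2) / [1] = s + 2
f(s) = (-5)·L_0 + (-1)·L_1
  (-5)·L_0(s) = 5s + 5
  (-1)·L_1(s) = -s - 2
Adding term by term: 4s + 3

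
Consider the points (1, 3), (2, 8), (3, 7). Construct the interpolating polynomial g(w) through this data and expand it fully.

Build the Lagrange basis polynomials:
L_0(w) = (w - 2)(w - 3) / [2] = (1/2)w^2 - (5/2)w + 3
L_1(w) = (w - 1)(w - 3) / [-1] = -w^2 + 4w - 3
L_2(w) = (w - 1)(w - 2) / [2] = (1/2)w^2 - (3/2)w + 1
g(w) = 3·L_0 + 8·L_1 + 7·L_2
  3·L_0(w) = (3/2)w^2 - (15/2)w + 9
  8·L_1(w) = -8w^2 + 32w - 24
  7·L_2(w) = (7/2)w^2 - (21/2)w + 7
Adding term by term: -3w^2 + 14w - 8

g(w) = -3w^2 + 14w - 8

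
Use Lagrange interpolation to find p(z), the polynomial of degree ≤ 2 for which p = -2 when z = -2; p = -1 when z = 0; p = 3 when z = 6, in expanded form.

p(z) = (1/48)z^2 + (13/24)z - 1

Build the Lagrange basis polynomials:
L_0(z) = z(z - 6) / [16] = (1/16)z^2 - (3/8)z
L_1(z) = (z + 2)(z - 6) / [-12] = -(1/12)z^2 + (1/3)z + 1
L_2(z) = (z + 2)z / [48] = (1/48)z^2 + (1/24)z
p(z) = (-2)·L_0 + (-1)·L_1 + 3·L_2
  (-2)·L_0(z) = -(1/8)z^2 + (3/4)z
  (-1)·L_1(z) = (1/12)z^2 - (1/3)z - 1
  3·L_2(z) = (1/16)z^2 + (1/8)z
Adding term by term: (1/48)z^2 + (13/24)z - 1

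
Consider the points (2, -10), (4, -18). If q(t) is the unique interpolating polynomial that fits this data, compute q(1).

-6

Evaluate each Lagrange basis at t = 1:
L_0(1) = (-3)/[(-2)] = 3/2
L_1(1) = (-1)/[(2)] = -1/2
Sum: (-10)·(3/2) + (-18)·(-1/2) = -6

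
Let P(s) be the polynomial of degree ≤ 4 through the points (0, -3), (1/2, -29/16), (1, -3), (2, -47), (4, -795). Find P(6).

Using Newton's divided-difference form:
P[0,1/2] = (-29/16 - (-3)) / (1/2 - 0) = 19/8
P[1/2,1] = (-3 - (-29/16)) / (1 - 1/2) = -19/8
P[1,2] = (-47 - (-3)) / (2 - 1) = -44
P[2,4] = (-795 - (-47)) / (4 - 2) = -374
P[0,1/2,1] = (-19/8 - 19/8) / (1 - 0) = -19/4
P[1/2,1,2] = (-44 - (-19/8)) / (2 - 1/2) = -111/4
P[1,2,4] = (-374 - (-44)) / (4 - 1) = -110
P[0,1/2,1,2] = (-111/4 - (-19/4)) / (2 - 0) = -23/2
P[1/2,1,2,4] = (-110 - (-111/4)) / (4 - 1/2) = -47/2
P[0,1/2,1,2,4] = (-47/2 - (-23/2)) / (4 - 0) = -3
P(6) = -3 + (19/8)·(6) + (-19/4)·(6)·(11/2) + (-23/2)·(6)·(11/2)·(5) + (-3)·(6)·(11/2)·(5)·(4) = -4023

-4023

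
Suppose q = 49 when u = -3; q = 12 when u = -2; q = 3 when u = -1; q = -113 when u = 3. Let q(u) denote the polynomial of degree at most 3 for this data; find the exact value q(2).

-36

Evaluate each Lagrange basis at u = 2:
L_0(2) = (4)·(3)·(-1)/[(-1)·(-2)·(-6)] = 1
L_1(2) = (5)·(3)·(-1)/[(1)·(-1)·(-5)] = -3
L_2(2) = (5)·(4)·(-1)/[(2)·(1)·(-4)] = 5/2
L_3(2) = (5)·(4)·(3)/[(6)·(5)·(4)] = 1/2
Sum: 49·(1) + 12·(-3) + 3·(5/2) + (-113)·(1/2) = -36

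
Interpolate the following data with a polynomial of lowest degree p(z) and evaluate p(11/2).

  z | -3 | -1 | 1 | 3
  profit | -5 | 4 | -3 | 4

Evaluate each Lagrange basis at z = 11/2:
L_0(11/2) = (13/2)·(9/2)·(5/2)/[(-2)·(-4)·(-6)] = -195/128
L_1(11/2) = (17/2)·(9/2)·(5/2)/[(2)·(-2)·(-4)] = 765/128
L_2(11/2) = (17/2)·(13/2)·(5/2)/[(4)·(2)·(-2)] = -1105/128
L_3(11/2) = (17/2)·(13/2)·(9/2)/[(6)·(4)·(2)] = 663/128
Sum: (-5)·(-195/128) + 4·(765/128) + (-3)·(-1105/128) + 4·(663/128) = 5001/64

5001/64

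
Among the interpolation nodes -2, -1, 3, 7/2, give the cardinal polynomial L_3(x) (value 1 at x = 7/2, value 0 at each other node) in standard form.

L_3(x) = (x + 2)(x + 1)(x - 3) / [(11/2)·(9/2)·(1/2)]
       = (x^3 - 7x - 6) / (99/8)

L_3(x) = (8/99)x^3 - (56/99)x - 16/33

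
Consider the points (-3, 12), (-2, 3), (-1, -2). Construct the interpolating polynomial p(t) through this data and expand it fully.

L_0(t) = (t + 2)(t + 1) / [2] = (1/2)t^2 + (3/2)t + 1
L_1(t) = (t + 3)(t + 1) / [-1] = -t^2 - 4t - 3
L_2(t) = (t + 3)(t + 2) / [2] = (1/2)t^2 + (5/2)t + 3
p(t) = 12·L_0 + 3·L_1 + (-2)·L_2
  12·L_0(t) = 6t^2 + 18t + 12
  3·L_1(t) = -3t^2 - 12t - 9
  (-2)·L_2(t) = -t^2 - 5t - 6
Adding term by term: 2t^2 + t - 3

p(t) = 2t^2 + t - 3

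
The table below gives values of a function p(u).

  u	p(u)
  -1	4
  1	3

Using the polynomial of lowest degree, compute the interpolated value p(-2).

L_0(-2) = (-3)/[(-2)] = 3/2
L_1(-2) = (-1)/[(2)] = -1/2
Sum: 4·(3/2) + 3·(-1/2) = 9/2

9/2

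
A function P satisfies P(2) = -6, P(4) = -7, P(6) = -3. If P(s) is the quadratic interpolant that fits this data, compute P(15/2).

105/32

L_0(15/2) = (7/2)·(3/2)/[(-2)·(-4)] = 21/32
L_1(15/2) = (11/2)·(3/2)/[(2)·(-2)] = -33/16
L_2(15/2) = (11/2)·(7/2)/[(4)·(2)] = 77/32
Sum: (-6)·(21/32) + (-7)·(-33/16) + (-3)·(77/32) = 105/32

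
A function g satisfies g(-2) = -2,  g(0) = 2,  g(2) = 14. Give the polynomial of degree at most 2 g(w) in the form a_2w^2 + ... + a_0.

Newton's divided differences:
g[-2,0] = (2 - (-2)) / (0 - (-2)) = 2
g[0,2] = (14 - 2) / (2 - 0) = 6
g[-2,0,2] = (6 - 2) / (2 - (-2)) = 1
g(w) = -2 + 2·(w + 2) + 1·(w + 2)w
Expanding: g(w) = w^2 + 4w + 2

g(w) = w^2 + 4w + 2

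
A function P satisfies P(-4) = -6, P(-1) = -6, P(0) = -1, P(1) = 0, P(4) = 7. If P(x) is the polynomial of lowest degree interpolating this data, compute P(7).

439/2

Using Newton's divided-difference form:
P[-4,-1] = (-6 - (-6)) / (-1 - (-4)) = 0
P[-1,0] = (-1 - (-6)) / (0 - (-1)) = 5
P[0,1] = (0 - (-1)) / (1 - 0) = 1
P[1,4] = (7 - 0) / (4 - 1) = 7/3
P[-4,-1,0] = (5 - 0) / (0 - (-4)) = 5/4
P[-1,0,1] = (1 - 5) / (1 - (-1)) = -2
P[0,1,4] = (7/3 - 1) / (4 - 0) = 1/3
P[-4,-1,0,1] = (-2 - 5/4) / (1 - (-4)) = -13/20
P[-1,0,1,4] = (1/3 - (-2)) / (4 - (-1)) = 7/15
P[-4,-1,0,1,4] = (7/15 - (-13/20)) / (4 - (-4)) = 67/480
P(7) = -6 + 0·(11) + (5/4)·(11)·(8) + (-13/20)·(11)·(8)·(7) + (67/480)·(11)·(8)·(7)·(6) = 439/2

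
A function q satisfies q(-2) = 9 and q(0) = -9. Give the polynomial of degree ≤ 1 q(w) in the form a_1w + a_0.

L_0(w) = w / [-2] = -(1/2)w
L_1(w) = (w + 2) / [2] = (1/2)w + 1
q(w) = 9·L_0 + (-9)·L_1
  9·L_0(w) = -(9/2)w
  (-9)·L_1(w) = -(9/2)w - 9
Adding term by term: -9w - 9

q(w) = -9w - 9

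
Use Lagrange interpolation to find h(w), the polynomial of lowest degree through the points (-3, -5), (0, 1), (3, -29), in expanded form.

h(w) = -2w^2 - 4w + 1

L_0(w) = w(w - 3) / [18] = (1/18)w^2 - (1/6)w
L_1(w) = (w + 3)(w - 3) / [-9] = -(1/9)w^2 + 1
L_2(w) = (w + 3)w / [18] = (1/18)w^2 + (1/6)w
h(w) = (-5)·L_0 + 1·L_1 + (-29)·L_2
  (-5)·L_0(w) = -(5/18)w^2 + (5/6)w
  1·L_1(w) = -(1/9)w^2 + 1
  (-29)·L_2(w) = -(29/18)w^2 - (29/6)w
Adding term by term: -2w^2 - 4w + 1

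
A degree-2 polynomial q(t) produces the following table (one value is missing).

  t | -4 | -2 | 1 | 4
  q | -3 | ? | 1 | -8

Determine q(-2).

The 3 known values determine q uniquely (degree ≤ 2).
Evaluate each Lagrange basis at t = -2:
L_0(-2) = (-3)·(-6)/[(-5)·(-8)] = 9/20
L_1(-2) = (2)·(-6)/[(5)·(-3)] = 4/5
L_2(-2) = (2)·(-3)/[(8)·(3)] = -1/4
Sum: (-3)·(9/20) + 1·(4/5) + (-8)·(-1/4) = 29/20

29/20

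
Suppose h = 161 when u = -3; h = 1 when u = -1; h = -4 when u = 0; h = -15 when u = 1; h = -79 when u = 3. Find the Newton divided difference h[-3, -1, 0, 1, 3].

1

h[-3,-1] = (1 - 161) / (-1 - (-3)) = -80
h[-1,0] = (-4 - 1) / (0 - (-1)) = -5
h[0,1] = (-15 - (-4)) / (1 - 0) = -11
h[1,3] = (-79 - (-15)) / (3 - 1) = -32
h[-3,-1,0] = (-5 - (-80)) / (0 - (-3)) = 25
h[-1,0,1] = (-11 - (-5)) / (1 - (-1)) = -3
h[0,1,3] = (-32 - (-11)) / (3 - 0) = -7
h[-3,-1,0,1] = (-3 - 25) / (1 - (-3)) = -7
h[-1,0,1,3] = (-7 - (-3)) / (3 - (-1)) = -1
h[-3,-1,0,1,3] = (-1 - (-7)) / (3 - (-3)) = 1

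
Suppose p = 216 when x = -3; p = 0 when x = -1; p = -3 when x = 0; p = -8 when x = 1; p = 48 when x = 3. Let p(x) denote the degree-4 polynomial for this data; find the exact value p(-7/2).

785/2

Using Newton's divided-difference form:
p[-3,-1] = (0 - 216) / (-1 - (-3)) = -108
p[-1,0] = (-3 - 0) / (0 - (-1)) = -3
p[0,1] = (-8 - (-3)) / (1 - 0) = -5
p[1,3] = (48 - (-8)) / (3 - 1) = 28
p[-3,-1,0] = (-3 - (-108)) / (0 - (-3)) = 35
p[-1,0,1] = (-5 - (-3)) / (1 - (-1)) = -1
p[0,1,3] = (28 - (-5)) / (3 - 0) = 11
p[-3,-1,0,1] = (-1 - 35) / (1 - (-3)) = -9
p[-1,0,1,3] = (11 - (-1)) / (3 - (-1)) = 3
p[-3,-1,0,1,3] = (3 - (-9)) / (3 - (-3)) = 2
p(-7/2) = 216 + (-108)·(-1/2) + 35·(-1/2)·(-5/2) + (-9)·(-1/2)·(-5/2)·(-7/2) + 2·(-1/2)·(-5/2)·(-7/2)·(-9/2) = 785/2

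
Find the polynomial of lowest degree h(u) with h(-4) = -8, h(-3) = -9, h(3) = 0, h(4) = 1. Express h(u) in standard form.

Build the Lagrange basis polynomials:
L_0(u) = (u + 3)(u - 3)(u - 4) / [-56] = -(1/56)u^3 + (1/14)u^2 + (9/56)u - 9/14
L_1(u) = (u + 4)(u - 3)(u - 4) / [42] = (1/42)u^3 - (1/14)u^2 - (8/21)u + 8/7
L_2(u) = (u + 4)(u + 3)(u - 4) / [-42] = -(1/42)u^3 - (1/14)u^2 + (8/21)u + 8/7
L_3(u) = (u + 4)(u + 3)(u - 3) / [56] = (1/56)u^3 + (1/14)u^2 - (9/56)u - 9/14
h(u) = (-8)·L_0 + (-9)·L_1 + 0·L_2 + 1·L_3
  (-8)·L_0(u) = (1/7)u^3 - (4/7)u^2 - (9/7)u + 36/7
  (-9)·L_1(u) = -(3/14)u^3 + (9/14)u^2 + (24/7)u - 72/7
  0·L_2(u) = 0
  1·L_3(u) = (1/56)u^3 + (1/14)u^2 - (9/56)u - 9/14
Adding term by term: -(3/56)u^3 + (1/7)u^2 + (111/56)u - 81/14

h(u) = -(3/56)u^3 + (1/7)u^2 + (111/56)u - 81/14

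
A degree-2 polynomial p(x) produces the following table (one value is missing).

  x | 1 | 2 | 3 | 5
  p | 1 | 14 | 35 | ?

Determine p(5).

101

The 3 known values determine p uniquely (degree ≤ 2).
Evaluate each Lagrange basis at x = 5:
L_0(5) = (3)·(2)/[(-1)·(-2)] = 3
L_1(5) = (4)·(2)/[(1)·(-1)] = -8
L_2(5) = (4)·(3)/[(2)·(1)] = 6
Sum: 1·(3) + 14·(-8) + 35·(6) = 101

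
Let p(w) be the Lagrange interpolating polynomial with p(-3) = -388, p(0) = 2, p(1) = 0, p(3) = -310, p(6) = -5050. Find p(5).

Evaluate each Lagrange basis at w = 5:
L_0(5) = (5)·(4)·(2)·(-1)/[(-3)·(-4)·(-6)·(-9)] = -5/81
L_1(5) = (8)·(4)·(2)·(-1)/[(3)·(-1)·(-3)·(-6)] = 32/27
L_2(5) = (8)·(5)·(2)·(-1)/[(4)·(1)·(-2)·(-5)] = -2
L_3(5) = (8)·(5)·(4)·(-1)/[(6)·(3)·(2)·(-3)] = 40/27
L_4(5) = (8)·(5)·(4)·(2)/[(9)·(6)·(5)·(3)] = 32/81
Sum: (-388)·(-5/81) + 2·(32/27) + 0 + (-310)·(40/27) + (-5050)·(32/81) = -2428

-2428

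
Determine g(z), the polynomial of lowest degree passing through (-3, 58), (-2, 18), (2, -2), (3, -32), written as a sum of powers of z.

L_0(z) = (z + 2)(z - 2)(z - 3) / [-30] = -(1/30)z^3 + (1/10)z^2 + (2/15)z - 2/5
L_1(z) = (z + 3)(z - 2)(z - 3) / [20] = (1/20)z^3 - (1/10)z^2 - (9/20)z + 9/10
L_2(z) = (z + 3)(z + 2)(z - 3) / [-20] = -(1/20)z^3 - (1/10)z^2 + (9/20)z + 9/10
L_3(z) = (z + 3)(z + 2)(z - 2) / [30] = (1/30)z^3 + (1/10)z^2 - (2/15)z - 2/5
g(z) = 58·L_0 + 18·L_1 + (-2)·L_2 + (-32)·L_3
  58·L_0(z) = -(29/15)z^3 + (29/5)z^2 + (116/15)z - 116/5
  18·L_1(z) = (9/10)z^3 - (9/5)z^2 - (81/10)z + 81/5
  (-2)·L_2(z) = (1/10)z^3 + (1/5)z^2 - (9/10)z - 9/5
  (-32)·L_3(z) = -(16/15)z^3 - (16/5)z^2 + (64/15)z + 64/5
Adding term by term: -2z^3 + z^2 + 3z + 4

g(z) = -2z^3 + z^2 + 3z + 4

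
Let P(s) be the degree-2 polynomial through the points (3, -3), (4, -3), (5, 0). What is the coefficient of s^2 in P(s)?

3/2

Build the Lagrange basis polynomials:
L_0(s) = (s - 4)(s - 5) / [2] = (1/2)s^2 - (9/2)s + 10
L_1(s) = (s - 3)(s - 5) / [-1] = -s^2 + 8s - 15
L_2(s) = (s - 3)(s - 4) / [2] = (1/2)s^2 - (7/2)s + 6
P(s) = (-3)·L_0 + (-3)·L_1 + 0·L_2
Only the coefficient of s^2 is needed; take it from each L_i and combine:
(-3)·(1/2) + (-3)·(-1) + 0·(1/2) = 3/2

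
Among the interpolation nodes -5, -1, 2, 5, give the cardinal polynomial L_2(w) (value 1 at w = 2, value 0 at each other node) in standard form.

L_2(w) = (w + 5)(w + 1)(w - 5) / [(7)·(3)·(-3)]
       = (w^3 + w^2 - 25w - 25) / (-63)

L_2(w) = -(1/63)w^3 - (1/63)w^2 + (25/63)w + 25/63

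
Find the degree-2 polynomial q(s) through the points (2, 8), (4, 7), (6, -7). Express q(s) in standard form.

q(s) = -(13/8)s^2 + (37/4)s - 4

Build the Lagrange basis polynomials:
L_0(s) = (s - 4)(s - 6) / [8] = (1/8)s^2 - (5/4)s + 3
L_1(s) = (s - 2)(s - 6) / [-4] = -(1/4)s^2 + 2s - 3
L_2(s) = (s - 2)(s - 4) / [8] = (1/8)s^2 - (3/4)s + 1
q(s) = 8·L_0 + 7·L_1 + (-7)·L_2
  8·L_0(s) = s^2 - 10s + 24
  7·L_1(s) = -(7/4)s^2 + 14s - 21
  (-7)·L_2(s) = -(7/8)s^2 + (21/4)s - 7
Adding term by term: -(13/8)s^2 + (37/4)s - 4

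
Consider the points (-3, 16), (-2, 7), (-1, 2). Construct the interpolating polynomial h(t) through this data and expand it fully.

h(t) = 2t^2 + t + 1

Build the Lagrange basis polynomials:
L_0(t) = (t + 2)(t + 1) / [2] = (1/2)t^2 + (3/2)t + 1
L_1(t) = (t + 3)(t + 1) / [-1] = -t^2 - 4t - 3
L_2(t) = (t + 3)(t + 2) / [2] = (1/2)t^2 + (5/2)t + 3
h(t) = 16·L_0 + 7·L_1 + 2·L_2
  16·L_0(t) = 8t^2 + 24t + 16
  7·L_1(t) = -7t^2 - 28t - 21
  2·L_2(t) = t^2 + 5t + 6
Adding term by term: 2t^2 + t + 1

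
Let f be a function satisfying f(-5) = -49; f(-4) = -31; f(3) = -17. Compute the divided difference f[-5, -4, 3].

-2

f[-5,-4] = (-31 - (-49)) / (-4 - (-5)) = 18
f[-4,3] = (-17 - (-31)) / (3 - (-4)) = 2
f[-5,-4,3] = (2 - 18) / (3 - (-5)) = -2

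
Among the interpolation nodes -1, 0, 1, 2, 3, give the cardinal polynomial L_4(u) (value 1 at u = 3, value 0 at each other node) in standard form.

L_4(u) = (1/24)u^4 - (1/12)u^3 - (1/24)u^2 + (1/12)u

L_4(u) = (u + 1)u(u - 1)(u - 2) / [(4)·(3)·(2)·(1)]
       = (u^4 - 2u^3 - u^2 + 2u) / (24)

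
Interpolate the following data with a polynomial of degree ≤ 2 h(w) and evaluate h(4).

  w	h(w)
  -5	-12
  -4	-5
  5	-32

-21

Using Newton's divided-difference form:
h[-5,-4] = (-5 - (-12)) / (-4 - (-5)) = 7
h[-4,5] = (-32 - (-5)) / (5 - (-4)) = -3
h[-5,-4,5] = (-3 - 7) / (5 - (-5)) = -1
h(4) = -12 + 7·(9) + (-1)·(9)·(8) = -21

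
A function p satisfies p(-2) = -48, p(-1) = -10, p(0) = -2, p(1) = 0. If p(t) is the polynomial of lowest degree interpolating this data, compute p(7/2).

545/4

Evaluate each Lagrange basis at t = 7/2:
L_0(7/2) = (9/2)·(7/2)·(5/2)/[(-1)·(-2)·(-3)] = -105/16
L_1(7/2) = (11/2)·(7/2)·(5/2)/[(1)·(-1)·(-2)] = 385/16
L_2(7/2) = (11/2)·(9/2)·(5/2)/[(2)·(1)·(-1)] = -495/16
L_3(7/2) = (11/2)·(9/2)·(7/2)/[(3)·(2)·(1)] = 231/16
Sum: (-48)·(-105/16) + (-10)·(385/16) + (-2)·(-495/16) + 0 = 545/4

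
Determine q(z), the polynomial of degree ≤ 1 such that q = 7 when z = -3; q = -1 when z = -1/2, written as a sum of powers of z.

q(z) = -(16/5)z - 13/5

Build the Lagrange basis polynomials:
L_0(z) = (z + 1/2) / [-5/2] = -(2/5)z - 1/5
L_1(z) = (z + 3) / [5/2] = (2/5)z + 6/5
q(z) = 7·L_0 + (-1)·L_1
  7·L_0(z) = -(14/5)z - 7/5
  (-1)·L_1(z) = -(2/5)z - 6/5
Adding term by term: -(16/5)z - 13/5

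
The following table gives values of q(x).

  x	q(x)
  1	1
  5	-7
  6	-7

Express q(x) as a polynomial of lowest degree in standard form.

q(x) = (2/5)x^2 - (22/5)x + 5

Build the Lagrange basis polynomials:
L_0(x) = (x - 5)(x - 6) / [20] = (1/20)x^2 - (11/20)x + 3/2
L_1(x) = (x - 1)(x - 6) / [-4] = -(1/4)x^2 + (7/4)x - 3/2
L_2(x) = (x - 1)(x - 5) / [5] = (1/5)x^2 - (6/5)x + 1
q(x) = 1·L_0 + (-7)·L_1 + (-7)·L_2
  1·L_0(x) = (1/20)x^2 - (11/20)x + 3/2
  (-7)·L_1(x) = (7/4)x^2 - (49/4)x + 21/2
  (-7)·L_2(x) = -(7/5)x^2 + (42/5)x - 7
Adding term by term: (2/5)x^2 - (22/5)x + 5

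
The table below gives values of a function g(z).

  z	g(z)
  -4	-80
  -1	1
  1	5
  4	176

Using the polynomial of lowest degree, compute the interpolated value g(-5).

Using Newton's divided-difference form:
g[-4,-1] = (1 - (-80)) / (-1 - (-4)) = 27
g[-1,1] = (5 - 1) / (1 - (-1)) = 2
g[1,4] = (176 - 5) / (4 - 1) = 57
g[-4,-1,1] = (2 - 27) / (1 - (-4)) = -5
g[-1,1,4] = (57 - 2) / (4 - (-1)) = 11
g[-4,-1,1,4] = (11 - (-5)) / (4 - (-4)) = 2
g(-5) = -80 + 27·(-1) + (-5)·(-1)·(-4) + 2·(-1)·(-4)·(-6) = -175

-175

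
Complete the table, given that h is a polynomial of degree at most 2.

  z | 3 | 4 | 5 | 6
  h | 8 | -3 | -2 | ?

11

The 3 known values determine h uniquely (degree ≤ 2).
Evaluate each Lagrange basis at z = 6:
L_0(6) = (2)·(1)/[(-1)·(-2)] = 1
L_1(6) = (3)·(1)/[(1)·(-1)] = -3
L_2(6) = (3)·(2)/[(2)·(1)] = 3
Sum: 8·(1) + (-3)·(-3) + (-2)·(3) = 11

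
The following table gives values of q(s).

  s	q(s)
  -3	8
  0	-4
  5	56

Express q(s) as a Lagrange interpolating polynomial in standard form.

q(s) = 2s^2 + 2s - 4

Build the Lagrange basis polynomials:
L_0(s) = s(s - 5) / [24] = (1/24)s^2 - (5/24)s
L_1(s) = (s + 3)(s - 5) / [-15] = -(1/15)s^2 + (2/15)s + 1
L_2(s) = (s + 3)s / [40] = (1/40)s^2 + (3/40)s
q(s) = 8·L_0 + (-4)·L_1 + 56·L_2
  8·L_0(s) = (1/3)s^2 - (5/3)s
  (-4)·L_1(s) = (4/15)s^2 - (8/15)s - 4
  56·L_2(s) = (7/5)s^2 + (21/5)s
Adding term by term: 2s^2 + 2s - 4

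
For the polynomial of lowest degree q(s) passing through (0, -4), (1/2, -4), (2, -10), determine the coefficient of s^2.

The leading coefficient equals the top divided difference q[0,1/2,2].
q[0,1/2] = (-4 - (-4)) / (1/2 - 0) = 0
q[1/2,2] = (-10 - (-4)) / (2 - 1/2) = -4
q[0,1/2,2] = (-4 - 0) / (2 - 0) = -2

-2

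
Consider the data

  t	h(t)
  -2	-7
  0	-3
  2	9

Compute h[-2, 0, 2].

1

h[-2,0] = (-3 - (-7)) / (0 - (-2)) = 2
h[0,2] = (9 - (-3)) / (2 - 0) = 6
h[-2,0,2] = (6 - 2) / (2 - (-2)) = 1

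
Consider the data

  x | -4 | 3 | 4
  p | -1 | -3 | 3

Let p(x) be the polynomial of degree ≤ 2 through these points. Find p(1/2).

Evaluate each Lagrange basis at x = 1/2:
L_0(1/2) = (-5/2)·(-7/2)/[(-7)·(-8)] = 5/32
L_1(1/2) = (9/2)·(-7/2)/[(7)·(-1)] = 9/4
L_2(1/2) = (9/2)·(-5/2)/[(8)·(1)] = -45/32
Sum: (-1)·(5/32) + (-3)·(9/4) + 3·(-45/32) = -89/8

-89/8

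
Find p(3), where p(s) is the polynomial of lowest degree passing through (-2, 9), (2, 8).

31/4

L_0(3) = (1)/[(-4)] = -1/4
L_1(3) = (5)/[(4)] = 5/4
Sum: 9·(-1/4) + 8·(5/4) = 31/4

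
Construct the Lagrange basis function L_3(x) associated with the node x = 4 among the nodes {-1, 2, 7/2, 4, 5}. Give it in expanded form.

L_3(x) = (x + 1)(x - 2)(x - 7/2)(x - 5) / [(5)·(2)·(1/2)·(-1)]
       = (x^4 - (19/2)x^3 + 24x^2 - (1/2)x - 35) / (-5)

L_3(x) = -(1/5)x^4 + (19/10)x^3 - (24/5)x^2 + (1/10)x + 7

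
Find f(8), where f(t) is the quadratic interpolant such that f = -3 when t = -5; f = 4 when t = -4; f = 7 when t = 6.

L_0(8) = (12)·(2)/[(-1)·(-11)] = 24/11
L_1(8) = (13)·(2)/[(1)·(-10)] = -13/5
L_2(8) = (13)·(12)/[(11)·(10)] = 78/55
Sum: (-3)·(24/11) + 4·(-13/5) + 7·(78/55) = -386/55

-386/55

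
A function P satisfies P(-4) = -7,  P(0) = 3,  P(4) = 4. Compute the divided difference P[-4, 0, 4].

-9/32

P[-4,0] = (3 - (-7)) / (0 - (-4)) = 5/2
P[0,4] = (4 - 3) / (4 - 0) = 1/4
P[-4,0,4] = (1/4 - 5/2) / (4 - (-4)) = -9/32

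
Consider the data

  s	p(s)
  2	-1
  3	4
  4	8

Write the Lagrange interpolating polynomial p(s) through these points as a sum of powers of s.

Build the Lagrange basis polynomials:
L_0(s) = (s - 3)(s - 4) / [2] = (1/2)s^2 - (7/2)s + 6
L_1(s) = (s - 2)(s - 4) / [-1] = -s^2 + 6s - 8
L_2(s) = (s - 2)(s - 3) / [2] = (1/2)s^2 - (5/2)s + 3
p(s) = (-1)·L_0 + 4·L_1 + 8·L_2
  (-1)·L_0(s) = -(1/2)s^2 + (7/2)s - 6
  4·L_1(s) = -4s^2 + 24s - 32
  8·L_2(s) = 4s^2 - 20s + 24
Adding term by term: -(1/2)s^2 + (15/2)s - 14

p(s) = -(1/2)s^2 + (15/2)s - 14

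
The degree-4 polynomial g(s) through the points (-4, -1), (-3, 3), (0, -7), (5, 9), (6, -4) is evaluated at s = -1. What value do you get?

Evaluate each Lagrange basis at s = -1:
L_0(-1) = (2)·(-1)·(-6)·(-7)/[(-1)·(-4)·(-9)·(-10)] = -7/30
L_1(-1) = (3)·(-1)·(-6)·(-7)/[(1)·(-3)·(-8)·(-9)] = 7/12
L_2(-1) = (3)·(2)·(-6)·(-7)/[(4)·(3)·(-5)·(-6)] = 7/10
L_3(-1) = (3)·(2)·(-1)·(-7)/[(9)·(8)·(5)·(-1)] = -7/60
L_4(-1) = (3)·(2)·(-1)·(-6)/[(10)·(9)·(6)·(1)] = 1/15
Sum: (-1)·(-7/30) + 3·(7/12) + (-7)·(7/10) + 9·(-7/60) + (-4)·(1/15) = -127/30

-127/30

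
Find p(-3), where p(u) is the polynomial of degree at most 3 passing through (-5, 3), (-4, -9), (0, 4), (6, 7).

-2879/220

Evaluate each Lagrange basis at u = -3:
L_0(-3) = (1)·(-3)·(-9)/[(-1)·(-5)·(-11)] = -27/55
L_1(-3) = (2)·(-3)·(-9)/[(1)·(-4)·(-10)] = 27/20
L_2(-3) = (2)·(1)·(-9)/[(5)·(4)·(-6)] = 3/20
L_3(-3) = (2)·(1)·(-3)/[(11)·(10)·(6)] = -1/110
Sum: 3·(-27/55) + (-9)·(27/20) + 4·(3/20) + 7·(-1/110) = -2879/220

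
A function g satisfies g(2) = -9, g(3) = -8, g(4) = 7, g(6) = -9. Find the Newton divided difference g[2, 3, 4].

7

g[2,3] = (-8 - (-9)) / (3 - 2) = 1
g[3,4] = (7 - (-8)) / (4 - 3) = 15
g[2,3,4] = (15 - 1) / (4 - 2) = 7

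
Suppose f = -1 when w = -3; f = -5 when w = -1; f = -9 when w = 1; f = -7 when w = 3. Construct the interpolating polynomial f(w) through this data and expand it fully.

f(w) = (1/8)w^3 + (3/8)w^2 - (17/8)w - 59/8

Build the Lagrange basis polynomials:
L_0(w) = (w + 1)(w - 1)(w - 3) / [-48] = -(1/48)w^3 + (1/16)w^2 + (1/48)w - 1/16
L_1(w) = (w + 3)(w - 1)(w - 3) / [16] = (1/16)w^3 - (1/16)w^2 - (9/16)w + 9/16
L_2(w) = (w + 3)(w + 1)(w - 3) / [-16] = -(1/16)w^3 - (1/16)w^2 + (9/16)w + 9/16
L_3(w) = (w + 3)(w + 1)(w - 1) / [48] = (1/48)w^3 + (1/16)w^2 - (1/48)w - 1/16
f(w) = (-1)·L_0 + (-5)·L_1 + (-9)·L_2 + (-7)·L_3
  (-1)·L_0(w) = (1/48)w^3 - (1/16)w^2 - (1/48)w + 1/16
  (-5)·L_1(w) = -(5/16)w^3 + (5/16)w^2 + (45/16)w - 45/16
  (-9)·L_2(w) = (9/16)w^3 + (9/16)w^2 - (81/16)w - 81/16
  (-7)·L_3(w) = -(7/48)w^3 - (7/16)w^2 + (7/48)w + 7/16
Adding term by term: (1/8)w^3 + (3/8)w^2 - (17/8)w - 59/8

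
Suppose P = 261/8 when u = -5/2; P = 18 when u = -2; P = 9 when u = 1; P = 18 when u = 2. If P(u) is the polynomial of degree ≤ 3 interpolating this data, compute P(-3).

L_0(-3) = (-1)·(-4)·(-5)/[(-1/2)·(-7/2)·(-9/2)] = 160/63
L_1(-3) = (-1/2)·(-4)·(-5)/[(1/2)·(-3)·(-4)] = -5/3
L_2(-3) = (-1/2)·(-1)·(-5)/[(7/2)·(3)·(-1)] = 5/21
L_3(-3) = (-1/2)·(-1)·(-4)/[(9/2)·(4)·(1)] = -1/9
Sum: 261/8·(160/63) + 18·(-5/3) + 9·(5/21) + 18·(-1/9) = 53

53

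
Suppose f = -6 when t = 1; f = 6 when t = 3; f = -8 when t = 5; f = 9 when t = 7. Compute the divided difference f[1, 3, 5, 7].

f[1,3] = (6 - (-6)) / (3 - 1) = 6
f[3,5] = (-8 - 6) / (5 - 3) = -7
f[5,7] = (9 - (-8)) / (7 - 5) = 17/2
f[1,3,5] = (-7 - 6) / (5 - 1) = -13/4
f[3,5,7] = (17/2 - (-7)) / (7 - 3) = 31/8
f[1,3,5,7] = (31/8 - (-13/4)) / (7 - 1) = 19/16

19/16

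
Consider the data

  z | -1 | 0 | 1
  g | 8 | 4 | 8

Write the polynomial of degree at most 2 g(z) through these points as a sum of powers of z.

L_0(z) = z(z - 1) / [2] = (1/2)z^2 - (1/2)z
L_1(z) = (z + 1)(z - 1) / [-1] = -z^2 + 1
L_2(z) = (z + 1)z / [2] = (1/2)z^2 + (1/2)z
g(z) = 8·L_0 + 4·L_1 + 8·L_2
  8·L_0(z) = 4z^2 - 4z
  4·L_1(z) = -4z^2 + 4
  8·L_2(z) = 4z^2 + 4z
Adding term by term: 4z^2 + 4

g(z) = 4z^2 + 4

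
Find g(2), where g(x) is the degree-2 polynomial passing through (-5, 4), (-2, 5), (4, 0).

L_0(2) = (4)·(-2)/[(-3)·(-9)] = -8/27
L_1(2) = (7)·(-2)/[(3)·(-6)] = 7/9
L_2(2) = (7)·(4)/[(9)·(6)] = 14/27
Sum: 4·(-8/27) + 5·(7/9) + 0 = 73/27

73/27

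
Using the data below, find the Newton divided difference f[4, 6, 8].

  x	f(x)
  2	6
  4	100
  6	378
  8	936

f[4,6] = (378 - 100) / (6 - 4) = 139
f[6,8] = (936 - 378) / (8 - 6) = 279
f[4,6,8] = (279 - 139) / (8 - 4) = 35

35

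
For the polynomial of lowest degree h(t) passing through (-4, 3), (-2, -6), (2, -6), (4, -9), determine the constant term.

Build the Lagrange basis polynomials:
L_0(t) = (t + 2)(t - 2)(t - 4) / [-96] = -(1/96)t^3 + (1/24)t^2 + (1/24)t - 1/6
L_1(t) = (t + 4)(t - 2)(t - 4) / [48] = (1/48)t^3 - (1/24)t^2 - (1/3)t + 2/3
L_2(t) = (t + 4)(t + 2)(t - 4) / [-48] = -(1/48)t^3 - (1/24)t^2 + (1/3)t + 2/3
L_3(t) = (t + 4)(t + 2)(t - 2) / [96] = (1/96)t^3 + (1/24)t^2 - (1/24)t - 1/6
h(t) = 3·L_0 + (-6)·L_1 + (-6)·L_2 + (-9)·L_3
Only the constant term is needed; take it from each L_i and combine:
3·(-1/6) + (-6)·(2/3) + (-6)·(2/3) + (-9)·(-1/6) = -7

-7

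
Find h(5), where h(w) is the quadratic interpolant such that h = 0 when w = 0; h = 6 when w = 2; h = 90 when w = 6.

Evaluate each Lagrange basis at w = 5:
L_0(5) = (3)·(-1)/[(-2)·(-6)] = -1/4
L_1(5) = (5)·(-1)/[(2)·(-4)] = 5/8
L_2(5) = (5)·(3)/[(6)·(4)] = 5/8
Sum: 0 + 6·(5/8) + 90·(5/8) = 60

60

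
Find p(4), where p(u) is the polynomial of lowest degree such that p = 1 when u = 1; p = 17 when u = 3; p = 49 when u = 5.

31

Evaluate each Lagrange basis at u = 4:
L_0(4) = (1)·(-1)/[(-2)·(-4)] = -1/8
L_1(4) = (3)·(-1)/[(2)·(-2)] = 3/4
L_2(4) = (3)·(1)/[(4)·(2)] = 3/8
Sum: 1·(-1/8) + 17·(3/4) + 49·(3/8) = 31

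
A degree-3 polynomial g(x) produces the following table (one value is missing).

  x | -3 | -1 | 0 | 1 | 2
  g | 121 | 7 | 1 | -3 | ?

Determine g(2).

The 4 known values determine g uniquely (degree ≤ 3).
Evaluate each Lagrange basis at x = 2:
L_0(2) = (3)·(2)·(1)/[(-2)·(-3)·(-4)] = -1/4
L_1(2) = (5)·(2)·(1)/[(2)·(-1)·(-2)] = 5/2
L_2(2) = (5)·(3)·(1)/[(3)·(1)·(-1)] = -5
L_3(2) = (5)·(3)·(2)/[(4)·(2)·(1)] = 15/4
Sum: 121·(-1/4) + 7·(5/2) + 1·(-5) + (-3)·(15/4) = -29

-29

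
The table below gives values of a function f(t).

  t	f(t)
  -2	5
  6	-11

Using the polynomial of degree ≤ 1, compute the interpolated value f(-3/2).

4

L_0(-3/2) = (-15/2)/[(-8)] = 15/16
L_1(-3/2) = (1/2)/[(8)] = 1/16
Sum: 5·(15/16) + (-11)·(1/16) = 4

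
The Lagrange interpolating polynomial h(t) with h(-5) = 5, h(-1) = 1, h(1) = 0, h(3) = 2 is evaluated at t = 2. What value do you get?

33/64

L_0(2) = (3)·(1)·(-1)/[(-4)·(-6)·(-8)] = 1/64
L_1(2) = (7)·(1)·(-1)/[(4)·(-2)·(-4)] = -7/32
L_2(2) = (7)·(3)·(-1)/[(6)·(2)·(-2)] = 7/8
L_3(2) = (7)·(3)·(1)/[(8)·(4)·(2)] = 21/64
Sum: 5·(1/64) + 1·(-7/32) + 0 + 2·(21/64) = 33/64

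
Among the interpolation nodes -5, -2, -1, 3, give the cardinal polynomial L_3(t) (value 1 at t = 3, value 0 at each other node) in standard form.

L_3(t) = (t + 5)(t + 2)(t + 1) / [(8)·(5)·(4)]
       = (t^3 + 8t^2 + 17t + 10) / (160)

L_3(t) = (1/160)t^3 + (1/20)t^2 + (17/160)t + 1/16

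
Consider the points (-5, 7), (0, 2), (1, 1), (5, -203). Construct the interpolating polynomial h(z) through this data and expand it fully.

Newton's divided differences:
h[-5,0] = (2 - 7) / (0 - (-5)) = -1
h[0,1] = (1 - 2) / (1 - 0) = -1
h[1,5] = (-203 - 1) / (5 - 1) = -51
h[-5,0,1] = (-1 - (-1)) / (1 - (-5)) = 0
h[0,1,5] = (-51 - (-1)) / (5 - 0) = -10
h[-5,0,1,5] = (-10 - 0) / (5 - (-5)) = -1
h(z) = 7 + (-1)·(z + 5) + (-1)·(z + 5)z(z - 1)
Expanding: h(z) = -z^3 - 4z^2 + 4z + 2

h(z) = -z^3 - 4z^2 + 4z + 2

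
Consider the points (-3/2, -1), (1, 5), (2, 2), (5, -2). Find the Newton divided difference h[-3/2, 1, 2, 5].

h[-3/2,1] = (5 - (-1)) / (1 - (-3/2)) = 12/5
h[1,2] = (2 - 5) / (2 - 1) = -3
h[2,5] = (-2 - 2) / (5 - 2) = -4/3
h[-3/2,1,2] = (-3 - 12/5) / (2 - (-3/2)) = -54/35
h[1,2,5] = (-4/3 - (-3)) / (5 - 1) = 5/12
h[-3/2,1,2,5] = (5/12 - (-54/35)) / (5 - (-3/2)) = 823/2730

823/2730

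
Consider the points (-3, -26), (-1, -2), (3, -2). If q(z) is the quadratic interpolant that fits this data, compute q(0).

Evaluate each Lagrange basis at z = 0:
L_0(0) = (1)·(-3)/[(-2)·(-6)] = -1/4
L_1(0) = (3)·(-3)/[(2)·(-4)] = 9/8
L_2(0) = (3)·(1)/[(6)·(4)] = 1/8
Sum: (-26)·(-1/4) + (-2)·(9/8) + (-2)·(1/8) = 4

4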